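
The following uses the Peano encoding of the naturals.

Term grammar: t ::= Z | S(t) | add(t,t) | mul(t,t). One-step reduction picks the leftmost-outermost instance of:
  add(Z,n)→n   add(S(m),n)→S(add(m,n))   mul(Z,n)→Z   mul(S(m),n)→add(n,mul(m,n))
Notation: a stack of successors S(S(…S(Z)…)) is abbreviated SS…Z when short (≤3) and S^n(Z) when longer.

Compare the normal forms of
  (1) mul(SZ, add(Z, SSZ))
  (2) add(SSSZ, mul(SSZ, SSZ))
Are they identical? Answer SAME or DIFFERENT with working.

Term A:
  start: mul(SZ, add(Z, SSZ))
  [1] add(add(Z, SSZ), mul(Z, add(Z, SSZ)))
  [2] add(SSZ, mul(Z, add(Z, SSZ)))
  [3] S(add(SZ, mul(Z, add(Z, SSZ))))
  [4] S(S(add(Z, mul(Z, add(Z, SSZ)))))
  [5] S(S(mul(Z, add(Z, SSZ))))
  [6] SSZ

Term B:
  start: add(SSSZ, mul(SSZ, SSZ))
  [1] S(add(SSZ, mul(SSZ, SSZ)))
  [2] S(S(add(SZ, mul(SSZ, SSZ))))
  [3] S(S(S(add(Z, mul(SSZ, SSZ)))))
  [4] S(S(S(mul(SSZ, SSZ))))
  [5] S(S(S(add(SSZ, mul(SZ, SSZ)))))
  [6] S(S(S(S(add(SZ, mul(SZ, SSZ))))))
  [7] S(S(S(S(S(add(Z, mul(SZ, SSZ)))))))
  [8] S(S(S(S(S(mul(SZ, SSZ))))))
  [9] S(S(S(S(S(add(SSZ, mul(Z, SSZ)))))))
  [10] S(S(S(S(S(S(add(SZ, mul(Z, SSZ))))))))
  [11] S(S(S(S(S(S(S(add(Z, mul(Z, SSZ)))))))))
  [12] S(S(S(S(S(S(S(mul(Z, SSZ))))))))
  [13] S^7(Z)

Answer: DIFFERENT — A ⇓ SSZ, B ⇓ S^7(Z)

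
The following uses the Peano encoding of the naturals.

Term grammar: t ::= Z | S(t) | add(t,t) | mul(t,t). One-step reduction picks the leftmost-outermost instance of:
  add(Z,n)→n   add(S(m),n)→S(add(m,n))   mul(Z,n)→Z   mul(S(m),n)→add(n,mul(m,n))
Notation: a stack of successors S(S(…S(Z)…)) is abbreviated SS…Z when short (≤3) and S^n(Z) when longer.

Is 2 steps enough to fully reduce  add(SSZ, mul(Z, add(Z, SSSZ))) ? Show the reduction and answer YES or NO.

  start: add(SSZ, mul(Z, add(Z, SSSZ)))
  [1] S(add(SZ, mul(Z, add(Z, SSSZ))))
  [2] S(S(add(Z, mul(Z, add(Z, SSSZ)))))

Answer: NO — after 2 steps the term is S(S(add(Z, mul(Z, add(Z, SSSZ))))), not yet normal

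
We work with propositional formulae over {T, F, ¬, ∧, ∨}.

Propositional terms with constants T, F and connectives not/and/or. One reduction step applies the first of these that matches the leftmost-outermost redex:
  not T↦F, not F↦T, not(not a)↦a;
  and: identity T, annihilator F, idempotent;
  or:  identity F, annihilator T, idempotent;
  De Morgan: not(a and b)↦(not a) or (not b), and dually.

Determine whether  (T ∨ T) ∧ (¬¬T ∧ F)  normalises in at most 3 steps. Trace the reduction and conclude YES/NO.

Answer: YES — reaches normal form F in 3 ≤ 3 steps

Working:
  start: (T ∨ T) ∧ (¬¬T ∧ F)
  step 1: T ∧ (¬¬T ∧ F)
  step 2: ¬¬T ∧ F
  step 3: F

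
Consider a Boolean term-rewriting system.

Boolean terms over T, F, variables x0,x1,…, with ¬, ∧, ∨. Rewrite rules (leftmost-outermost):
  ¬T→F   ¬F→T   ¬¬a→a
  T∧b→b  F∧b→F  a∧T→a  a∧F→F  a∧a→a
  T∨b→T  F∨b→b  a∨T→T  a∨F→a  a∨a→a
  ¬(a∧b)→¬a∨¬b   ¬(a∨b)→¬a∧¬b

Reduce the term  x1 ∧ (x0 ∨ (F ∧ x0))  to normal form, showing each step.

Answer: normal form = x1 ∧ x0  (in 2 steps)

Reduction:
  start: x1 ∧ (x0 ∨ (F ∧ x0))
  [1] x1 ∧ (x0 ∨ F)
  [2] x1 ∧ x0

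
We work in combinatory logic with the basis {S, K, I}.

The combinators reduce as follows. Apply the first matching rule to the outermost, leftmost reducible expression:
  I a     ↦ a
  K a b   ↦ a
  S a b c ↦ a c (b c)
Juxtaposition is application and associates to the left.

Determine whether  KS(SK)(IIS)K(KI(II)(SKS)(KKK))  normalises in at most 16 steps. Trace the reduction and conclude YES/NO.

  start: KS(SK)(IIS)K(KI(II)(SKS)(KKK))
  step 1: S(IIS)K(KI(II)(SKS)(KKK))
  step 2: IIS(KI(II)(SKS)(KKK))(K(KI(II)(SKS)(KKK)))
  step 3: IS(KI(II)(SKS)(KKK))(K(KI(II)(SKS)(KKK)))
  step 4: S(KI(II)(SKS)(KKK))(K(KI(II)(SKS)(KKK)))
  step 5: S(I(SKS)(KKK))(K(KI(II)(SKS)(KKK)))
  step 6: S(SKS(KKK))(K(KI(II)(SKS)(KKK)))
  step 7: S(K(KKK)(S(KKK)))(K(KI(II)(SKS)(KKK)))
  step 8: S(KKK)(K(KI(II)(SKS)(KKK)))
  step 9: SK(K(KI(II)(SKS)(KKK)))
  step 10: SK(K(I(SKS)(KKK)))
  step 11: SK(K(SKS(KKK)))
  step 12: SK(K(K(KKK)(S(KKK))))
  step 13: SK(K(KKK))
  step 14: SK(KK)

Answer: YES — reaches normal form SK(KK) in 14 ≤ 16 steps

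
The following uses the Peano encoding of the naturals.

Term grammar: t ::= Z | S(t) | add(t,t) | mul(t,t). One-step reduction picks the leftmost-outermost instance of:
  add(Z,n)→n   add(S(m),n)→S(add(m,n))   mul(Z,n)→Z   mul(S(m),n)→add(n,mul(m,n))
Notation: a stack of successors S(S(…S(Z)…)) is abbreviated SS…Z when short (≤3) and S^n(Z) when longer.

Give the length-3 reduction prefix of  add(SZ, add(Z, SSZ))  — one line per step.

  start: add(SZ, add(Z, SSZ))
  step 1: S(add(Z, add(Z, SSZ)))
  step 2: S(add(Z, SSZ))
  step 3: SSSZ

Answer: after 3 steps: SSSZ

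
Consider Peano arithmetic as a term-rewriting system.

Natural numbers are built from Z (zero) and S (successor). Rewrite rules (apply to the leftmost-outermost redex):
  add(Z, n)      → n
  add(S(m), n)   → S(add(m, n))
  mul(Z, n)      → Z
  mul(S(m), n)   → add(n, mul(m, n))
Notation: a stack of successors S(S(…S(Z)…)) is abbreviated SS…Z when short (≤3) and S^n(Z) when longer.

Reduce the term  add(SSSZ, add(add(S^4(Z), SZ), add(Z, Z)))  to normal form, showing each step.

Answer: normal form = S^8(Z)  (in 16 steps)

Working:
  start: add(SSSZ, add(add(S^4(Z), SZ), add(Z, Z)))
  step 1: S(add(SSZ, add(add(S^4(Z), SZ), add(Z, Z))))
  step 2: S(S(add(SZ, add(add(S^4(Z), SZ), add(Z, Z)))))
  step 3: S(S(S(add(Z, add(add(S^4(Z), SZ), add(Z, Z))))))
  step 4: S(S(S(add(add(S^4(Z), SZ), add(Z, Z)))))
  step 5: S(S(S(add(S(add(SSSZ, SZ)), add(Z, Z)))))
  step 6: S(S(S(S(add(add(SSSZ, SZ), add(Z, Z))))))
  step 7: S(S(S(S(add(S(add(SSZ, SZ)), add(Z, Z))))))
  step 8: S(S(S(S(S(add(add(SSZ, SZ), add(Z, Z)))))))
  step 9: S(S(S(S(S(add(S(add(SZ, SZ)), add(Z, Z)))))))
  step 10: S(S(S(S(S(S(add(add(SZ, SZ), add(Z, Z))))))))
  step 11: S(S(S(S(S(S(add(S(add(Z, SZ)), add(Z, Z))))))))
  step 12: S(S(S(S(S(S(S(add(add(Z, SZ), add(Z, Z)))))))))
  step 13: S(S(S(S(S(S(S(add(SZ, add(Z, Z)))))))))
  step 14: S(S(S(S(S(S(S(S(add(Z, add(Z, Z))))))))))
  step 15: S(S(S(S(S(S(S(S(add(Z, Z)))))))))
  step 16: S^8(Z)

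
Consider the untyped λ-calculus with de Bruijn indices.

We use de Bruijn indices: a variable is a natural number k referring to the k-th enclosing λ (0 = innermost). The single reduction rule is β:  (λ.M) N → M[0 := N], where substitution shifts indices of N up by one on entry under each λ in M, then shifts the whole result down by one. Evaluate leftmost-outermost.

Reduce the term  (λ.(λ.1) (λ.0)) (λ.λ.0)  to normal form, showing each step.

Answer: normal form = λ.λ.0  (in 2 steps)

Working:
  start: (λ.(λ.1) (λ.0)) (λ.λ.0)
  [1] (λ.λ.λ.0) (λ.0)
  [2] λ.λ.0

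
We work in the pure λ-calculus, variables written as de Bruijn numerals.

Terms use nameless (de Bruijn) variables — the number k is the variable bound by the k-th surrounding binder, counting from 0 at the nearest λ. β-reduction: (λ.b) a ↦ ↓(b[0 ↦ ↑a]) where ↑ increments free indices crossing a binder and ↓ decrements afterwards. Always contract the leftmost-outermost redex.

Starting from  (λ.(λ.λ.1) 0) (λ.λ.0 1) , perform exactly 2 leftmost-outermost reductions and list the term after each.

  start: (λ.(λ.λ.1) 0) (λ.λ.0 1)
  [1] (λ.λ.1) (λ.λ.0 1)
  [2] λ.λ.λ.0 1

Answer: after 2 steps: λ.λ.λ.0 1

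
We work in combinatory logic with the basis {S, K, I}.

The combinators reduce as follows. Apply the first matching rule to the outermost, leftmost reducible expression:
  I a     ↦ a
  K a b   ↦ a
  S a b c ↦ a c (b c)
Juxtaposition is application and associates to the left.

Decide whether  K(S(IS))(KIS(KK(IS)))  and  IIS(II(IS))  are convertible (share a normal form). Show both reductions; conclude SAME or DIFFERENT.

Answer: SAME — A ⇓ SS, B ⇓ SS

Working:
Term A:
  start: K(S(IS))(KIS(KK(IS)))
  →1  S(IS)
  →2  SS

Term B:
  start: IIS(II(IS))
  →1  IS(II(IS))
  →2  S(II(IS))
  →3  S(I(IS))
  →4  S(IS)
  →5  SS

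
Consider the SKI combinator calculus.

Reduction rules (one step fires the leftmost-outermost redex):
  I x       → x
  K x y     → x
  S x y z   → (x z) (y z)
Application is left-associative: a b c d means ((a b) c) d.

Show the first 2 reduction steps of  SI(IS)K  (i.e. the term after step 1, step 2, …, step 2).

  start: SI(IS)K
  →1  IK(ISK)
  →2  K(ISK)

Answer: after 2 steps: K(ISK)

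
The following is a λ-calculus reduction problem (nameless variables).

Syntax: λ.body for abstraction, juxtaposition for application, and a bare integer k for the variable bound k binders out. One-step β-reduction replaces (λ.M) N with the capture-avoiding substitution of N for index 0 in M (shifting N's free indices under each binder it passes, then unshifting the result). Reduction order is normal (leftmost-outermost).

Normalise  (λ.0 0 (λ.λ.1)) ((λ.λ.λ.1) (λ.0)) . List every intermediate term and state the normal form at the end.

  start: (λ.0 0 (λ.λ.1)) ((λ.λ.λ.1) (λ.0))
  →1  (λ.λ.λ.1) (λ.0) ((λ.λ.λ.1) (λ.0)) (λ.λ.1)
  →2  (λ.λ.1) ((λ.λ.λ.1) (λ.0)) (λ.λ.1)
  →3  (λ.(λ.λ.λ.1) (λ.0)) (λ.λ.1)
  →4  (λ.λ.λ.1) (λ.0)
  →5  λ.λ.1

Answer: normal form = λ.λ.1  (in 5 steps)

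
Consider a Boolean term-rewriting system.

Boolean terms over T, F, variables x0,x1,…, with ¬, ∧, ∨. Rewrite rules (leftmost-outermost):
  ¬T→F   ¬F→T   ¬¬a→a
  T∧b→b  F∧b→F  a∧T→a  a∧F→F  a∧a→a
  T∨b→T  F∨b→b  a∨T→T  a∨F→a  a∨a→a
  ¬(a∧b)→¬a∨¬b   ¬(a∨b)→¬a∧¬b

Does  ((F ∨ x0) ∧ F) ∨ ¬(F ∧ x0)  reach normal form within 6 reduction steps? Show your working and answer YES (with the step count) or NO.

  start: ((F ∨ x0) ∧ F) ∨ ¬(F ∧ x0)
  →1  F ∨ ¬(F ∧ x0)
  →2  ¬(F ∧ x0)
  →3  ¬F ∨ ¬x0
  →4  T ∨ ¬x0
  →5  T

Answer: YES — reaches normal form T in 5 ≤ 6 steps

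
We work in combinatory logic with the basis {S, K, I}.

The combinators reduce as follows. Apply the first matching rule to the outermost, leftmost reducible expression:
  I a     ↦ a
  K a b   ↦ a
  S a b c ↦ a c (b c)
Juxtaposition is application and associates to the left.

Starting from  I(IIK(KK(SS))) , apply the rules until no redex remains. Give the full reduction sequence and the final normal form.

Answer: normal form = KK  (in 4 steps)

Derivation:
  start: I(IIK(KK(SS)))
  [1] IIK(KK(SS))
  [2] IK(KK(SS))
  [3] K(KK(SS))
  [4] KK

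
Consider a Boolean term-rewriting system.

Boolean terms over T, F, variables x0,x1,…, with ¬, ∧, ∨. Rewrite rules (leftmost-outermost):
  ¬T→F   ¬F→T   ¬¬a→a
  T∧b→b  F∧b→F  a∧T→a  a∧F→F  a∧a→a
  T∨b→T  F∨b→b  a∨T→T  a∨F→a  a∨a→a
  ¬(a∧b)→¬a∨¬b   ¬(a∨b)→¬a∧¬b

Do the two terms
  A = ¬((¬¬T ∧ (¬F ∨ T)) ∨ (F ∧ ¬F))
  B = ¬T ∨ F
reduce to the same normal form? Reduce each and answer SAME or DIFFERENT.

Term A:
  start: ¬((¬¬T ∧ (¬F ∨ T)) ∨ (F ∧ ¬F))
  →1  ¬(¬¬T ∧ (¬F ∨ T)) ∧ ¬(F ∧ ¬F)
  →2  (¬¬¬T ∨ ¬(¬F ∨ T)) ∧ ¬(F ∧ ¬F)
  →3  (¬T ∨ ¬(¬F ∨ T)) ∧ ¬(F ∧ ¬F)
  →4  (F ∨ ¬(¬F ∨ T)) ∧ ¬(F ∧ ¬F)
  →5  ¬(¬F ∨ T) ∧ ¬(F ∧ ¬F)
  →6  (¬¬F ∧ ¬T) ∧ ¬(F ∧ ¬F)
  →7  (F ∧ ¬T) ∧ ¬(F ∧ ¬F)
  →8  F ∧ ¬(F ∧ ¬F)
  →9  F

Term B:
  start: ¬T ∨ F
  →1  ¬T
  →2  F

Answer: SAME — A ⇓ F, B ⇓ F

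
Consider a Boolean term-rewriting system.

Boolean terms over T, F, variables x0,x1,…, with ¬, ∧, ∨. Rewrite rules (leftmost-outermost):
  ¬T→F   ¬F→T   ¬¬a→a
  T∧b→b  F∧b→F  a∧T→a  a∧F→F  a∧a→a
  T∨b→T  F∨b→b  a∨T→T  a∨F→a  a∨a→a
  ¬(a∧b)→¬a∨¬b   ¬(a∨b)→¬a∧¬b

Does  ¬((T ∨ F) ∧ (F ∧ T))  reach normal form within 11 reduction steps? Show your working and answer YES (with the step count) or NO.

Answer: YES — reaches normal form T in 8 ≤ 11 steps

Working:
  start: ¬((T ∨ F) ∧ (F ∧ T))
  [1] ¬(T ∨ F) ∨ ¬(F ∧ T)
  [2] (¬T ∧ ¬F) ∨ ¬(F ∧ T)
  [3] (F ∧ ¬F) ∨ ¬(F ∧ T)
  [4] F ∨ ¬(F ∧ T)
  [5] ¬(F ∧ T)
  [6] ¬F ∨ ¬T
  [7] T ∨ ¬T
  [8] T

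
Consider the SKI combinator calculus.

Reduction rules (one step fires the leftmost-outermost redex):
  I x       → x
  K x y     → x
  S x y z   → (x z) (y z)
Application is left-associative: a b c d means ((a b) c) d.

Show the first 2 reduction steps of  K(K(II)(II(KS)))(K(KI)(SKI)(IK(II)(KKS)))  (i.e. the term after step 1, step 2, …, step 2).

Answer: after 2 steps: II

Derivation:
  start: K(K(II)(II(KS)))(K(KI)(SKI)(IK(II)(KKS)))
  [1] K(II)(II(KS))
  [2] II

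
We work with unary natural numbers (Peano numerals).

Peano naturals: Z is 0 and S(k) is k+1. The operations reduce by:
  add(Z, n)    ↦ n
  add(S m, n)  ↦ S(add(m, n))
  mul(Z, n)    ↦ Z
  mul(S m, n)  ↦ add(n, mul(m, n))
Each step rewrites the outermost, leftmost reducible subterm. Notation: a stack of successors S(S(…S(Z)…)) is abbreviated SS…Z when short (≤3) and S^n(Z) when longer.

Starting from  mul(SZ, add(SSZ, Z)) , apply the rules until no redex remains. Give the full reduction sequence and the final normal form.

  start: mul(SZ, add(SSZ, Z))
  step 1: add(add(SSZ, Z), mul(Z, add(SSZ, Z)))
  step 2: add(S(add(SZ, Z)), mul(Z, add(SSZ, Z)))
  step 3: S(add(add(SZ, Z), mul(Z, add(SSZ, Z))))
  step 4: S(add(S(add(Z, Z)), mul(Z, add(SSZ, Z))))
  step 5: S(S(add(add(Z, Z), mul(Z, add(SSZ, Z)))))
  step 6: S(S(add(Z, mul(Z, add(SSZ, Z)))))
  step 7: S(S(mul(Z, add(SSZ, Z))))
  step 8: SSZ

Answer: normal form = SSZ  (in 8 steps)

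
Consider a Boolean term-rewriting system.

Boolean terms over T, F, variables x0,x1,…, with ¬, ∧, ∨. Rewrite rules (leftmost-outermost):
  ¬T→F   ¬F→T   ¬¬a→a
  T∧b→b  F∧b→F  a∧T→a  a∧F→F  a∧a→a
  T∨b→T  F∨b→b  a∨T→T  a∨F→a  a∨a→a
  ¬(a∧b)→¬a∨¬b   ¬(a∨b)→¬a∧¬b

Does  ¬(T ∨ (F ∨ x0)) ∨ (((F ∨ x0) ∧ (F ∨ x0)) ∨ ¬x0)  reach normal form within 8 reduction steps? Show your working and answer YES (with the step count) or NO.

Answer: YES — reaches normal form x0 ∨ ¬x0 in 6 ≤ 8 steps

Reduction:
  start: ¬(T ∨ (F ∨ x0)) ∨ (((F ∨ x0) ∧ (F ∨ x0)) ∨ ¬x0)
  →1  (¬T ∧ ¬(F ∨ x0)) ∨ (((F ∨ x0) ∧ (F ∨ x0)) ∨ ¬x0)
  →2  (F ∧ ¬(F ∨ x0)) ∨ (((F ∨ x0) ∧ (F ∨ x0)) ∨ ¬x0)
  →3  F ∨ (((F ∨ x0) ∧ (F ∨ x0)) ∨ ¬x0)
  →4  ((F ∨ x0) ∧ (F ∨ x0)) ∨ ¬x0
  →5  (F ∨ x0) ∨ ¬x0
  →6  x0 ∨ ¬x0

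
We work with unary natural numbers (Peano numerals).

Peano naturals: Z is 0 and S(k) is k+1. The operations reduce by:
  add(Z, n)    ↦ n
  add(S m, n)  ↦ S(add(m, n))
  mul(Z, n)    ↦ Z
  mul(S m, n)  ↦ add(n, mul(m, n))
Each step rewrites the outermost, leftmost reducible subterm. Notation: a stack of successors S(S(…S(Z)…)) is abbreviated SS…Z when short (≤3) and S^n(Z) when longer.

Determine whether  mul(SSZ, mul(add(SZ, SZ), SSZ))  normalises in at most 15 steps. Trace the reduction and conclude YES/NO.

Answer: NO — after 15 steps the term is S(S(S(S(add(mul(Z, SSZ), mul(SZ, mul(add(SZ, SZ), SSZ))))))), not yet normal

Working:
  start: mul(SSZ, mul(add(SZ, SZ), SSZ))
  step 1: add(mul(add(SZ, SZ), SSZ), mul(SZ, mul(add(SZ, SZ), SSZ)))
  step 2: add(mul(S(add(Z, SZ)), SSZ), mul(SZ, mul(add(SZ, SZ), SSZ)))
  step 3: add(add(SSZ, mul(add(Z, SZ), SSZ)), mul(SZ, mul(add(SZ, SZ), SSZ)))
  step 4: add(S(add(SZ, mul(add(Z, SZ), SSZ))), mul(SZ, mul(add(SZ, SZ), SSZ)))
  step 5: S(add(add(SZ, mul(add(Z, SZ), SSZ)), mul(SZ, mul(add(SZ, SZ), SSZ))))
  step 6: S(add(S(add(Z, mul(add(Z, SZ), SSZ))), mul(SZ, mul(add(SZ, SZ), SSZ))))
  step 7: S(S(add(add(Z, mul(add(Z, SZ), SSZ)), mul(SZ, mul(add(SZ, SZ), SSZ)))))
  step 8: S(S(add(mul(add(Z, SZ), SSZ), mul(SZ, mul(add(SZ, SZ), SSZ)))))
  step 9: S(S(add(mul(SZ, SSZ), mul(SZ, mul(add(SZ, SZ), SSZ)))))
  step 10: S(S(add(add(SSZ, mul(Z, SSZ)), mul(SZ, mul(add(SZ, SZ), SSZ)))))
  step 11: S(S(add(S(add(SZ, mul(Z, SSZ))), mul(SZ, mul(add(SZ, SZ), SSZ)))))
  step 12: S(S(S(add(add(SZ, mul(Z, SSZ)), mul(SZ, mul(add(SZ, SZ), SSZ))))))
  step 13: S(S(S(add(S(add(Z, mul(Z, SSZ))), mul(SZ, mul(add(SZ, SZ), SSZ))))))
  step 14: S(S(S(S(add(add(Z, mul(Z, SSZ)), mul(SZ, mul(add(SZ, SZ), SSZ)))))))
  step 15: S(S(S(S(add(mul(Z, SSZ), mul(SZ, mul(add(SZ, SZ), SSZ)))))))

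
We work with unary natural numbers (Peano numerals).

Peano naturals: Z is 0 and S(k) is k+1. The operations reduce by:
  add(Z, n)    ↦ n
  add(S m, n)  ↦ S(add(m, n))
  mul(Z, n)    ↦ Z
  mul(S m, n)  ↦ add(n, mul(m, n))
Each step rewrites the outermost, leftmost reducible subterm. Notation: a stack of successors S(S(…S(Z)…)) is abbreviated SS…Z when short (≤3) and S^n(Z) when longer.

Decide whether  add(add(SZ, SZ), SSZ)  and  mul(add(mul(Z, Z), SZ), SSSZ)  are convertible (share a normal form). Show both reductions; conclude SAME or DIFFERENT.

Term A:
  start: add(add(SZ, SZ), SSZ)
  [1] add(S(add(Z, SZ)), SSZ)
  [2] S(add(add(Z, SZ), SSZ))
  [3] S(add(SZ, SSZ))
  [4] S(S(add(Z, SSZ)))
  [5] S^4(Z)

Term B:
  start: mul(add(mul(Z, Z), SZ), SSSZ)
  [1] mul(add(Z, SZ), SSSZ)
  [2] mul(SZ, SSSZ)
  [3] add(SSSZ, mul(Z, SSSZ))
  [4] S(add(SSZ, mul(Z, SSSZ)))
  [5] S(S(add(SZ, mul(Z, SSSZ))))
  [6] S(S(S(add(Z, mul(Z, SSSZ)))))
  [7] S(S(S(mul(Z, SSSZ))))
  [8] SSSZ

Answer: DIFFERENT — A ⇓ S^4(Z), B ⇓ SSSZ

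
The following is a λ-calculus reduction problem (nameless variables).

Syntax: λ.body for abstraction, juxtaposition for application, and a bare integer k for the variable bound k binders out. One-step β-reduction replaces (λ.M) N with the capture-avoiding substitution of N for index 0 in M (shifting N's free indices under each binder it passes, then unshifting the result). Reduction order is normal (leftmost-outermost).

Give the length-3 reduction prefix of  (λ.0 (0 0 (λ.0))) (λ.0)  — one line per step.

Answer: after 3 steps: (λ.0) (λ.0)

Working:
  start: (λ.0 (0 0 (λ.0))) (λ.0)
  [1] (λ.0) ((λ.0) (λ.0) (λ.0))
  [2] (λ.0) (λ.0) (λ.0)
  [3] (λ.0) (λ.0)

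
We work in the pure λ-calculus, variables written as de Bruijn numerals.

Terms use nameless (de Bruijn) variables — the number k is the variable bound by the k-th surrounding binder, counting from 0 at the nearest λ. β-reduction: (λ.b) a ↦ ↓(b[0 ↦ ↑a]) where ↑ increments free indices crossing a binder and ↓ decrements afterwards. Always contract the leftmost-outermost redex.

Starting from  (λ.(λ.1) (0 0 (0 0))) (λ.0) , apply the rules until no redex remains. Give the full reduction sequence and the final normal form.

Answer: normal form = λ.0  (in 2 steps)

Working:
  start: (λ.(λ.1) (0 0 (0 0))) (λ.0)
  →1  (λ.λ.0) ((λ.0) (λ.0) ((λ.0) (λ.0)))
  →2  λ.0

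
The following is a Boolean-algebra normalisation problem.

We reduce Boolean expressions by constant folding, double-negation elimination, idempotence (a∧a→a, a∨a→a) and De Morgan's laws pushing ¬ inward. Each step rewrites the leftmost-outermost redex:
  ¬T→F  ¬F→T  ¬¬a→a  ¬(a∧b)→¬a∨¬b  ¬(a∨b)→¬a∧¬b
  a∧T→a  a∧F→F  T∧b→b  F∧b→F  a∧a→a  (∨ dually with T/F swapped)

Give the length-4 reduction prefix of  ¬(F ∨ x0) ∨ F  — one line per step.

Answer: after 4 steps: ¬x0

Working:
  start: ¬(F ∨ x0) ∨ F
  step 1: ¬(F ∨ x0)
  step 2: ¬F ∧ ¬x0
  step 3: T ∧ ¬x0
  step 4: ¬x0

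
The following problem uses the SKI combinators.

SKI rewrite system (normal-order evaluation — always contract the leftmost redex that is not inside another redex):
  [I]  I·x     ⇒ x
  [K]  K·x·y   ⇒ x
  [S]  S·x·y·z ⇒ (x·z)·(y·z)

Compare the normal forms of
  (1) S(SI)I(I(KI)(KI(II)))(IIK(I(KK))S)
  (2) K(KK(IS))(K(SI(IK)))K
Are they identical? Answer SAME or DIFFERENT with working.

Answer: SAME — A ⇓ KK, B ⇓ KK

Reduction:
Term A:
  start: S(SI)I(I(KI)(KI(II)))(IIK(I(KK))S)
  step 1: SI(I(KI)(KI(II)))(I(I(KI)(KI(II))))(IIK(I(KK))S)
  step 2: I(I(I(KI)(KI(II))))(I(KI)(KI(II))(I(I(KI)(KI(II)))))(IIK(I(KK))S)
  step 3: I(I(KI)(KI(II)))(I(KI)(KI(II))(I(I(KI)(KI(II)))))(IIK(I(KK))S)
  step 4: I(KI)(KI(II))(I(KI)(KI(II))(I(I(KI)(KI(II)))))(IIK(I(KK))S)
  step 5: KI(KI(II))(I(KI)(KI(II))(I(I(KI)(KI(II)))))(IIK(I(KK))S)
  step 6: I(I(KI)(KI(II))(I(I(KI)(KI(II)))))(IIK(I(KK))S)
  step 7: I(KI)(KI(II))(I(I(KI)(KI(II))))(IIK(I(KK))S)
  step 8: KI(KI(II))(I(I(KI)(KI(II))))(IIK(I(KK))S)
  step 9: I(I(I(KI)(KI(II))))(IIK(I(KK))S)
  step 10: I(I(KI)(KI(II)))(IIK(I(KK))S)
  step 11: I(KI)(KI(II))(IIK(I(KK))S)
  step 12: KI(KI(II))(IIK(I(KK))S)
  step 13: I(IIK(I(KK))S)
  step 14: IIK(I(KK))S
  step 15: IK(I(KK))S
  step 16: K(I(KK))S
  step 17: I(KK)
  step 18: KK

Term B:
  start: K(KK(IS))(K(SI(IK)))K
  step 1: KK(IS)K
  step 2: KK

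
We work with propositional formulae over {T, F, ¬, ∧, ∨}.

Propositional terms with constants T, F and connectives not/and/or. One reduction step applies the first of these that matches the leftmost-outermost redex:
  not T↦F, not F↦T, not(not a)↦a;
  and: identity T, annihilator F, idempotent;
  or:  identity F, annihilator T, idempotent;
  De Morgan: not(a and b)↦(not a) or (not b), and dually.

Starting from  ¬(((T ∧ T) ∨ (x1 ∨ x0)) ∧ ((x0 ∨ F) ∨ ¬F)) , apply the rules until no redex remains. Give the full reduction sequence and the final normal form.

Answer: normal form = F  (in 13 steps)

Working:
  start: ¬(((T ∧ T) ∨ (x1 ∨ x0)) ∧ ((x0 ∨ F) ∨ ¬F))
  step 1: ¬((T ∧ T) ∨ (x1 ∨ x0)) ∨ ¬((x0 ∨ F) ∨ ¬F)
  step 2: (¬(T ∧ T) ∧ ¬(x1 ∨ x0)) ∨ ¬((x0 ∨ F) ∨ ¬F)
  step 3: ((¬T ∨ ¬T) ∧ ¬(x1 ∨ x0)) ∨ ¬((x0 ∨ F) ∨ ¬F)
  step 4: (¬T ∧ ¬(x1 ∨ x0)) ∨ ¬((x0 ∨ F) ∨ ¬F)
  step 5: (F ∧ ¬(x1 ∨ x0)) ∨ ¬((x0 ∨ F) ∨ ¬F)
  step 6: F ∨ ¬((x0 ∨ F) ∨ ¬F)
  step 7: ¬((x0 ∨ F) ∨ ¬F)
  step 8: ¬(x0 ∨ F) ∧ ¬¬F
  step 9: (¬x0 ∧ ¬F) ∧ ¬¬F
  step 10: (¬x0 ∧ T) ∧ ¬¬F
  step 11: ¬x0 ∧ ¬¬F
  step 12: ¬x0 ∧ F
  step 13: F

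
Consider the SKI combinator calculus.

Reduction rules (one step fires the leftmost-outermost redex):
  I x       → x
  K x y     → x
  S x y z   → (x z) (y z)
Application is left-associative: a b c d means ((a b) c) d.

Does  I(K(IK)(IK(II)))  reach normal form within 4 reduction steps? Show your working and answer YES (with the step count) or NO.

Answer: YES — reaches normal form K in 3 ≤ 4 steps

Reduction:
  start: I(K(IK)(IK(II)))
  →1  K(IK)(IK(II))
  →2  IK
  →3  K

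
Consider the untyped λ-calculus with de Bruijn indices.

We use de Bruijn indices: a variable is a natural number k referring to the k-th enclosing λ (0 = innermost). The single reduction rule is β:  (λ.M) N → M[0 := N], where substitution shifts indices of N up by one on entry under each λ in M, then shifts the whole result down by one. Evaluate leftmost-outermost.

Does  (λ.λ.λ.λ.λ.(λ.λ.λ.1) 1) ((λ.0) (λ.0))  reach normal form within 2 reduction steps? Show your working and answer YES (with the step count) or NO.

  start: (λ.λ.λ.λ.λ.(λ.λ.λ.1) 1) ((λ.0) (λ.0))
  [1] λ.λ.λ.λ.(λ.λ.λ.1) 1
  [2] λ.λ.λ.λ.λ.λ.1

Answer: YES — reaches normal form λ.λ.λ.λ.λ.λ.1 in 2 ≤ 2 steps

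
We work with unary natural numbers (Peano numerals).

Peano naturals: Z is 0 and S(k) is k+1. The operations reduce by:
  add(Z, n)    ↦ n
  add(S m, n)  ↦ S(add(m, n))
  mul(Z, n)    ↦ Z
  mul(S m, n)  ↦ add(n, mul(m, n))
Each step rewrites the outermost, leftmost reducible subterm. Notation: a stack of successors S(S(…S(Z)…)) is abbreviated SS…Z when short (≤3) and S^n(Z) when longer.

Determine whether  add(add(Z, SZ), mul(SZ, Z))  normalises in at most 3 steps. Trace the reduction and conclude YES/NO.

Answer: NO — after 3 steps the term is S(mul(SZ, Z)), not yet normal

Working:
  start: add(add(Z, SZ), mul(SZ, Z))
  step 1: add(SZ, mul(SZ, Z))
  step 2: S(add(Z, mul(SZ, Z)))
  step 3: S(mul(SZ, Z))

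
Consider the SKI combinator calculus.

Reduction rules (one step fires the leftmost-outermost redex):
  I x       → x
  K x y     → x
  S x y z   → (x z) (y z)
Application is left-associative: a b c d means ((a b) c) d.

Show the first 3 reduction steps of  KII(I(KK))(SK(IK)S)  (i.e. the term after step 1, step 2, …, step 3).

Answer: after 3 steps: KK(SK(IK)S)

Reduction:
  start: KII(I(KK))(SK(IK)S)
  step 1: I(I(KK))(SK(IK)S)
  step 2: I(KK)(SK(IK)S)
  step 3: KK(SK(IK)S)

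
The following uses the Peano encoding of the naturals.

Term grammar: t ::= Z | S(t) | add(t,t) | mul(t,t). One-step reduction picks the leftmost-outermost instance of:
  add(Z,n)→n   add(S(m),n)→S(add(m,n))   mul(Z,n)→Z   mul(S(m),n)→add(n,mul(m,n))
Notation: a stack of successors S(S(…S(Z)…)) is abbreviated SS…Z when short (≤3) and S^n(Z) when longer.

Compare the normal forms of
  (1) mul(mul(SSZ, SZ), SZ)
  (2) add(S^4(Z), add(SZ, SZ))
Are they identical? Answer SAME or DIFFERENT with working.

Answer: DIFFERENT — A ⇓ SSZ, B ⇓ S^6(Z)

Working:
Term A:
  start: mul(mul(SSZ, SZ), SZ)
  step 1: mul(add(SZ, mul(SZ, SZ)), SZ)
  step 2: mul(S(add(Z, mul(SZ, SZ))), SZ)
  step 3: add(SZ, mul(add(Z, mul(SZ, SZ)), SZ))
  step 4: S(add(Z, mul(add(Z, mul(SZ, SZ)), SZ)))
  step 5: S(mul(add(Z, mul(SZ, SZ)), SZ))
  step 6: S(mul(mul(SZ, SZ), SZ))
  step 7: S(mul(add(SZ, mul(Z, SZ)), SZ))
  step 8: S(mul(S(add(Z, mul(Z, SZ))), SZ))
  step 9: S(add(SZ, mul(add(Z, mul(Z, SZ)), SZ)))
  step 10: S(S(add(Z, mul(add(Z, mul(Z, SZ)), SZ))))
  step 11: S(S(mul(add(Z, mul(Z, SZ)), SZ)))
  step 12: S(S(mul(mul(Z, SZ), SZ)))
  step 13: S(S(mul(Z, SZ)))
  step 14: SSZ

Term B:
  start: add(S^4(Z), add(SZ, SZ))
  step 1: S(add(SSSZ, add(SZ, SZ)))
  step 2: S(S(add(SSZ, add(SZ, SZ))))
  step 3: S(S(S(add(SZ, add(SZ, SZ)))))
  step 4: S(S(S(S(add(Z, add(SZ, SZ))))))
  step 5: S(S(S(S(add(SZ, SZ)))))
  step 6: S(S(S(S(S(add(Z, SZ))))))
  step 7: S^6(Z)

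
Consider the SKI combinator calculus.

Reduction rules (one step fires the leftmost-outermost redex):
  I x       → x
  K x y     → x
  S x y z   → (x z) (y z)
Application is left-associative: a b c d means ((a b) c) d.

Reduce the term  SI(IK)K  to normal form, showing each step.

  start: SI(IK)K
  step 1: IK(IKK)
  step 2: K(IKK)
  step 3: K(KK)

Answer: normal form = K(KK)  (in 3 steps)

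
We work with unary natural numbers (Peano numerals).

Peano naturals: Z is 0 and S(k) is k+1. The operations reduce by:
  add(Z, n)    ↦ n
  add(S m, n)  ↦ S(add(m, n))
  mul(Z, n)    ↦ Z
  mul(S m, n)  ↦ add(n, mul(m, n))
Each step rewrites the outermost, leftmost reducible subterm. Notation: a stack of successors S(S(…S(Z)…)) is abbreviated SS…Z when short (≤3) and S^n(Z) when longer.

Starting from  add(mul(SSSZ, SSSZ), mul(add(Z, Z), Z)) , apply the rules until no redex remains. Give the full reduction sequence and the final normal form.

Answer: normal form = S^9(Z)  (in 28 steps)

Reduction:
  start: add(mul(SSSZ, SSSZ), mul(add(Z, Z), Z))
  →1  add(add(SSSZ, mul(SSZ, SSSZ)), mul(add(Z, Z), Z))
  →2  add(S(add(SSZ, mul(SSZ, SSSZ))), mul(add(Z, Z), Z))
  →3  S(add(add(SSZ, mul(SSZ, SSSZ)), mul(add(Z, Z), Z)))
  →4  S(add(S(add(SZ, mul(SSZ, SSSZ))), mul(add(Z, Z), Z)))
  →5  S(S(add(add(SZ, mul(SSZ, SSSZ)), mul(add(Z, Z), Z))))
  →6  S(S(add(S(add(Z, mul(SSZ, SSSZ))), mul(add(Z, Z), Z))))
  →7  S(S(S(add(add(Z, mul(SSZ, SSSZ)), mul(add(Z, Z), Z)))))
  →8  S(S(S(add(mul(SSZ, SSSZ), mul(add(Z, Z), Z)))))
  →9  S(S(S(add(add(SSSZ, mul(SZ, SSSZ)), mul(add(Z, Z), Z)))))
  →10  S(S(S(add(S(add(SSZ, mul(SZ, SSSZ))), mul(add(Z, Z), Z)))))
  →11  S(S(S(S(add(add(SSZ, mul(SZ, SSSZ)), mul(add(Z, Z), Z))))))
  →12  S(S(S(S(add(S(add(SZ, mul(SZ, SSSZ))), mul(add(Z, Z), Z))))))
  →13  S(S(S(S(S(add(add(SZ, mul(SZ, SSSZ)), mul(add(Z, Z), Z)))))))
  →14  S(S(S(S(S(add(S(add(Z, mul(SZ, SSSZ))), mul(add(Z, Z), Z)))))))
  →15  S(S(S(S(S(S(add(add(Z, mul(SZ, SSSZ)), mul(add(Z, Z), Z))))))))
  →16  S(S(S(S(S(S(add(mul(SZ, SSSZ), mul(add(Z, Z), Z))))))))
  →17  S(S(S(S(S(S(add(add(SSSZ, mul(Z, SSSZ)), mul(add(Z, Z), Z))))))))
  →18  S(S(S(S(S(S(add(S(add(SSZ, mul(Z, SSSZ))), mul(add(Z, Z), Z))))))))
  →19  S(S(S(S(S(S(S(add(add(SSZ, mul(Z, SSSZ)), mul(add(Z, Z), Z)))))))))
  →20  S(S(S(S(S(S(S(add(S(add(SZ, mul(Z, SSSZ))), mul(add(Z, Z), Z)))))))))
  →21  S(S(S(S(S(S(S(S(add(add(SZ, mul(Z, SSSZ)), mul(add(Z, Z), Z))))))))))
  →22  S(S(S(S(S(S(S(S(add(S(add(Z, mul(Z, SSSZ))), mul(add(Z, Z), Z))))))))))
  →23  S(S(S(S(S(S(S(S(S(add(add(Z, mul(Z, SSSZ)), mul(add(Z, Z), Z)))))))))))
  →24  S(S(S(S(S(S(S(S(S(add(mul(Z, SSSZ), mul(add(Z, Z), Z)))))))))))
  →25  S(S(S(S(S(S(S(S(S(add(Z, mul(add(Z, Z), Z)))))))))))
  →26  S(S(S(S(S(S(S(S(S(mul(add(Z, Z), Z))))))))))
  →27  S(S(S(S(S(S(S(S(S(mul(Z, Z))))))))))
  →28  S^9(Z)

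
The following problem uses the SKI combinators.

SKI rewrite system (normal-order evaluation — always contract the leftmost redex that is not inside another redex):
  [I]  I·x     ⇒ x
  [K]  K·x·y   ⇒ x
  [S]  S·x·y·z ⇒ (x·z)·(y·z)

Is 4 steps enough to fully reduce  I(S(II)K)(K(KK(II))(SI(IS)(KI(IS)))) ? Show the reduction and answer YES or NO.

Answer: NO — after 4 steps the term is K(KK(II))(SI(IS)(KI(IS)))(K(K(KK(II))(SI(IS)(KI(IS))))), not yet normal

Working:
  start: I(S(II)K)(K(KK(II))(SI(IS)(KI(IS))))
  [1] S(II)K(K(KK(II))(SI(IS)(KI(IS))))
  [2] II(K(KK(II))(SI(IS)(KI(IS))))(K(K(KK(II))(SI(IS)(KI(IS)))))
  [3] I(K(KK(II))(SI(IS)(KI(IS))))(K(K(KK(II))(SI(IS)(KI(IS)))))
  [4] K(KK(II))(SI(IS)(KI(IS)))(K(K(KK(II))(SI(IS)(KI(IS)))))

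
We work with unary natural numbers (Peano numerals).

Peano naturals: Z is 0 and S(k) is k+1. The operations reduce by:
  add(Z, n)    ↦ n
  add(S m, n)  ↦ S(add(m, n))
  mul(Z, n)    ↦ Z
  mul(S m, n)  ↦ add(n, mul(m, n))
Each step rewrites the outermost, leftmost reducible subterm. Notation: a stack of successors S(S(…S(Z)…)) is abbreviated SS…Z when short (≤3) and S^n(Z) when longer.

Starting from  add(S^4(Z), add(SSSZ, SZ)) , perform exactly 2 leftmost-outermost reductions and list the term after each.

Answer: after 2 steps: S(S(add(SSZ, add(SSSZ, SZ))))

Derivation:
  start: add(S^4(Z), add(SSSZ, SZ))
  →1  S(add(SSSZ, add(SSSZ, SZ)))
  →2  S(S(add(SSZ, add(SSSZ, SZ))))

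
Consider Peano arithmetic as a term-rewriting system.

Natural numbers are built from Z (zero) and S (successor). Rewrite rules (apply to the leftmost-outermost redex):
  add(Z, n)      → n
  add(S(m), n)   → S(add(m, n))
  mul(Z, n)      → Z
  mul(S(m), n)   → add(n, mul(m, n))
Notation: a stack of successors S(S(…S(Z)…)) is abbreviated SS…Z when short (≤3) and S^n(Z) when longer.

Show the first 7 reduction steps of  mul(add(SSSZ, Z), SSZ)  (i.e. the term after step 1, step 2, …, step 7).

  start: mul(add(SSSZ, Z), SSZ)
  →1  mul(S(add(SSZ, Z)), SSZ)
  →2  add(SSZ, mul(add(SSZ, Z), SSZ))
  →3  S(add(SZ, mul(add(SSZ, Z), SSZ)))
  →4  S(S(add(Z, mul(add(SSZ, Z), SSZ))))
  →5  S(S(mul(add(SSZ, Z), SSZ)))
  →6  S(S(mul(S(add(SZ, Z)), SSZ)))
  →7  S(S(add(SSZ, mul(add(SZ, Z), SSZ))))

Answer: after 7 steps: S(S(add(SSZ, mul(add(SZ, Z), SSZ))))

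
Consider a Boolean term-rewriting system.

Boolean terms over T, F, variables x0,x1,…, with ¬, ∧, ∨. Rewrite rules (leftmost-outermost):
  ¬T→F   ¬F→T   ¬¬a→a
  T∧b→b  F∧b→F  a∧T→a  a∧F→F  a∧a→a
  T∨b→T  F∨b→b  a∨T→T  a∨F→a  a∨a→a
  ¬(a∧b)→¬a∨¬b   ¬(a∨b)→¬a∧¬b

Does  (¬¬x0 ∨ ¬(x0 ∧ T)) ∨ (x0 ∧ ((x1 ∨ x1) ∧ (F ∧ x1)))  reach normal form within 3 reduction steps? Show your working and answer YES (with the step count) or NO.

  start: (¬¬x0 ∨ ¬(x0 ∧ T)) ∨ (x0 ∧ ((x1 ∨ x1) ∧ (F ∧ x1)))
  →1  (x0 ∨ ¬(x0 ∧ T)) ∨ (x0 ∧ ((x1 ∨ x1) ∧ (F ∧ x1)))
  →2  (x0 ∨ (¬x0 ∨ ¬T)) ∨ (x0 ∧ ((x1 ∨ x1) ∧ (F ∧ x1)))
  →3  (x0 ∨ (¬x0 ∨ F)) ∨ (x0 ∧ ((x1 ∨ x1) ∧ (F ∧ x1)))

Answer: NO — after 3 steps the term is (x0 ∨ (¬x0 ∨ F)) ∨ (x0 ∧ ((x1 ∨ x1) ∧ (F ∧ x1))), not yet normal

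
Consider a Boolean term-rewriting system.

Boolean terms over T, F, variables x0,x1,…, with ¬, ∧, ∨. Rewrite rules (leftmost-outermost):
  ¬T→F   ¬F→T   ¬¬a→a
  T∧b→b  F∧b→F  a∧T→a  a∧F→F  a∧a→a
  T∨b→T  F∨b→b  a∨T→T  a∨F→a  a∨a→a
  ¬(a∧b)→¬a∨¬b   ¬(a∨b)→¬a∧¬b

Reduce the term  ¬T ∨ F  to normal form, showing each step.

Answer: normal form = F  (in 2 steps)

Working:
  start: ¬T ∨ F
  [1] ¬T
  [2] F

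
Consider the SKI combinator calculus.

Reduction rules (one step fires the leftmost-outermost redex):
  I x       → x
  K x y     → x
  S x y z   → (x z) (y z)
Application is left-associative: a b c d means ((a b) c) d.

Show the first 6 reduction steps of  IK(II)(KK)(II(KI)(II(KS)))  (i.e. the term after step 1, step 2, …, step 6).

  start: IK(II)(KK)(II(KI)(II(KS)))
  →1  K(II)(KK)(II(KI)(II(KS)))
  →2  II(II(KI)(II(KS)))
  →3  I(II(KI)(II(KS)))
  →4  II(KI)(II(KS))
  →5  I(KI)(II(KS))
  →6  KI(II(KS))

Answer: after 6 steps: KI(II(KS))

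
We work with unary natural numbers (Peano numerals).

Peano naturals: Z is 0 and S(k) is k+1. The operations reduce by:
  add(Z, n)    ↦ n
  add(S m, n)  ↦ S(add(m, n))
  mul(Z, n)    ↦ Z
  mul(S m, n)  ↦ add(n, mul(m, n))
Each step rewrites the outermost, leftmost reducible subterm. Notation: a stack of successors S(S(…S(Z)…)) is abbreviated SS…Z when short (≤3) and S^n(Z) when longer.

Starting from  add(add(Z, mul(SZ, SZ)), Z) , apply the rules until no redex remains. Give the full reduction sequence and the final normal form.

Answer: normal form = SZ  (in 7 steps)

Derivation:
  start: add(add(Z, mul(SZ, SZ)), Z)
  step 1: add(mul(SZ, SZ), Z)
  step 2: add(add(SZ, mul(Z, SZ)), Z)
  step 3: add(S(add(Z, mul(Z, SZ))), Z)
  step 4: S(add(add(Z, mul(Z, SZ)), Z))
  step 5: S(add(mul(Z, SZ), Z))
  step 6: S(add(Z, Z))
  step 7: SZ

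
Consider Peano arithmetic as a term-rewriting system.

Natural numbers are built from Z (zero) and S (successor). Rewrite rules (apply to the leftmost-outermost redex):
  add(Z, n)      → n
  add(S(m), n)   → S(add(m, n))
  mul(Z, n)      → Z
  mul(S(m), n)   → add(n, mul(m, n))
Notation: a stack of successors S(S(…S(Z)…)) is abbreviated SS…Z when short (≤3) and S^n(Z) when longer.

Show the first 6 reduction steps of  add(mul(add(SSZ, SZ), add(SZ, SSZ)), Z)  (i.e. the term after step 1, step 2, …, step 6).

  start: add(mul(add(SSZ, SZ), add(SZ, SSZ)), Z)
  →1  add(mul(S(add(SZ, SZ)), add(SZ, SSZ)), Z)
  →2  add(add(add(SZ, SSZ), mul(add(SZ, SZ), add(SZ, SSZ))), Z)
  →3  add(add(S(add(Z, SSZ)), mul(add(SZ, SZ), add(SZ, SSZ))), Z)
  →4  add(S(add(add(Z, SSZ), mul(add(SZ, SZ), add(SZ, SSZ)))), Z)
  →5  S(add(add(add(Z, SSZ), mul(add(SZ, SZ), add(SZ, SSZ))), Z))
  →6  S(add(add(SSZ, mul(add(SZ, SZ), add(SZ, SSZ))), Z))

Answer: after 6 steps: S(add(add(SSZ, mul(add(SZ, SZ), add(SZ, SSZ))), Z))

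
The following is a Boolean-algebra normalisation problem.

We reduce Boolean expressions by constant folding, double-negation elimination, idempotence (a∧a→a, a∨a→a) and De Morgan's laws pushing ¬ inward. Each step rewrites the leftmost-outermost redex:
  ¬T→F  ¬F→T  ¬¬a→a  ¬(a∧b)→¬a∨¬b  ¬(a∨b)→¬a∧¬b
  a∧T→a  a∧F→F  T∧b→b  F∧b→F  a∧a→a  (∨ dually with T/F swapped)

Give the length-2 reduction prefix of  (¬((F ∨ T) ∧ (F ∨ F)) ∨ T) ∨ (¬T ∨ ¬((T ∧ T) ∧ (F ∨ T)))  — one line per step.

Answer: after 2 steps: T

Working:
  start: (¬((F ∨ T) ∧ (F ∨ F)) ∨ T) ∨ (¬T ∨ ¬((T ∧ T) ∧ (F ∨ T)))
  step 1: T ∨ (¬T ∨ ¬((T ∧ T) ∧ (F ∨ T)))
  step 2: T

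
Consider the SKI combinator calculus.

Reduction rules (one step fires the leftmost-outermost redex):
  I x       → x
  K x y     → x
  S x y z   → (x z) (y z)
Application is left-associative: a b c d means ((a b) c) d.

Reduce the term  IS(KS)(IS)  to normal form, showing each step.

  start: IS(KS)(IS)
  step 1: S(KS)(IS)
  step 2: S(KS)S

Answer: normal form = S(KS)S  (in 2 steps)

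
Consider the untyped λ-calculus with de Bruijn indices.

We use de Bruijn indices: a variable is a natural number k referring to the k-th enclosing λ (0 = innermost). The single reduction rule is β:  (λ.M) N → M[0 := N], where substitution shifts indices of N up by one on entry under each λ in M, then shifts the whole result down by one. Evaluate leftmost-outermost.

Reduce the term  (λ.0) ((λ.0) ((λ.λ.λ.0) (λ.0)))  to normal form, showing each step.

Answer: normal form = λ.λ.0  (in 3 steps)

Working:
  start: (λ.0) ((λ.0) ((λ.λ.λ.0) (λ.0)))
  step 1: (λ.0) ((λ.λ.λ.0) (λ.0))
  step 2: (λ.λ.λ.0) (λ.0)
  step 3: λ.λ.0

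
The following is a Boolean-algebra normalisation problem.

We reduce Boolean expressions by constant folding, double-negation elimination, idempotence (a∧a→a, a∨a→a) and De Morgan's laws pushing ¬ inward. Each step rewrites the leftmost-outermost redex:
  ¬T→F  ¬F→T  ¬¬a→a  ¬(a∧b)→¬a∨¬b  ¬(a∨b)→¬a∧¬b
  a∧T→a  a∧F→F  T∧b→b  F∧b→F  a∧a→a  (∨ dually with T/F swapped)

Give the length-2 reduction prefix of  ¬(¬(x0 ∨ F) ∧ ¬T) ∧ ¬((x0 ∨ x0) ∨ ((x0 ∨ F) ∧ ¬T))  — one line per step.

Answer: after 2 steps: ((x0 ∨ F) ∨ ¬¬T) ∧ ¬((x0 ∨ x0) ∨ ((x0 ∨ F) ∧ ¬T))

Reduction:
  start: ¬(¬(x0 ∨ F) ∧ ¬T) ∧ ¬((x0 ∨ x0) ∨ ((x0 ∨ F) ∧ ¬T))
  →1  (¬¬(x0 ∨ F) ∨ ¬¬T) ∧ ¬((x0 ∨ x0) ∨ ((x0 ∨ F) ∧ ¬T))
  →2  ((x0 ∨ F) ∨ ¬¬T) ∧ ¬((x0 ∨ x0) ∨ ((x0 ∨ F) ∧ ¬T))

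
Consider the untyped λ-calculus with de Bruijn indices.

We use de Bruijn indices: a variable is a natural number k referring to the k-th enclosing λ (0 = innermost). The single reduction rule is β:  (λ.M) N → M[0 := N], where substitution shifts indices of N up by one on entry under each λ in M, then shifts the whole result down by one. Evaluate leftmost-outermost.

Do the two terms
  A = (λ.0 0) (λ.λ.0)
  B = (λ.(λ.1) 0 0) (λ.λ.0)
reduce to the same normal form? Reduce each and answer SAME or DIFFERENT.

Term A:
  start: (λ.0 0) (λ.λ.0)
  step 1: (λ.λ.0) (λ.λ.0)
  step 2: λ.0

Term B:
  start: (λ.(λ.1) 0 0) (λ.λ.0)
  step 1: (λ.λ.λ.0) (λ.λ.0) (λ.λ.0)
  step 2: (λ.λ.0) (λ.λ.0)
  step 3: λ.0

Answer: SAME — A ⇓ λ.0, B ⇓ λ.0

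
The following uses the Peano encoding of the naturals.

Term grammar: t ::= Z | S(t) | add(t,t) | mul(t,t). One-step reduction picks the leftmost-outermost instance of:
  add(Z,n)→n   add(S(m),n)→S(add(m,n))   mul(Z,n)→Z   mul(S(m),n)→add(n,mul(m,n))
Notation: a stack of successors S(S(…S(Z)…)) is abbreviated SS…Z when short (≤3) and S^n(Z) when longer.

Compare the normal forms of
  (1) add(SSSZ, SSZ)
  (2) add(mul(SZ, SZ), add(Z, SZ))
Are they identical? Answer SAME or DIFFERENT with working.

Term A:
  start: add(SSSZ, SSZ)
  step 1: S(add(SSZ, SSZ))
  step 2: S(S(add(SZ, SSZ)))
  step 3: S(S(S(add(Z, SSZ))))
  step 4: S^5(Z)

Term B:
  start: add(mul(SZ, SZ), add(Z, SZ))
  step 1: add(add(SZ, mul(Z, SZ)), add(Z, SZ))
  step 2: add(S(add(Z, mul(Z, SZ))), add(Z, SZ))
  step 3: S(add(add(Z, mul(Z, SZ)), add(Z, SZ)))
  step 4: S(add(mul(Z, SZ), add(Z, SZ)))
  step 5: S(add(Z, add(Z, SZ)))
  step 6: S(add(Z, SZ))
  step 7: SSZ

Answer: DIFFERENT — A ⇓ S^5(Z), B ⇓ SSZ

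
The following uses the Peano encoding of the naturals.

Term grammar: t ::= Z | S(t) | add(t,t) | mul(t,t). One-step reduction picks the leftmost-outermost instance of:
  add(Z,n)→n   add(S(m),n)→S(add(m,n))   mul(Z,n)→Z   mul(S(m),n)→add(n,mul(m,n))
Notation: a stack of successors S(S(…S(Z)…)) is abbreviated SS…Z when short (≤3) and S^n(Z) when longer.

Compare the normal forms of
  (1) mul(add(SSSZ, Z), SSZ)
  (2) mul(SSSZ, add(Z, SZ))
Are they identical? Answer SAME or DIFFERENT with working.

Term A:
  start: mul(add(SSSZ, Z), SSZ)
  [1] mul(S(add(SSZ, Z)), SSZ)
  [2] add(SSZ, mul(add(SSZ, Z), SSZ))
  [3] S(add(SZ, mul(add(SSZ, Z), SSZ)))
  [4] S(S(add(Z, mul(add(SSZ, Z), SSZ))))
  [5] S(S(mul(add(SSZ, Z), SSZ)))
  [6] S(S(mul(S(add(SZ, Z)), SSZ)))
  [7] S(S(add(SSZ, mul(add(SZ, Z), SSZ))))
  [8] S(S(S(add(SZ, mul(add(SZ, Z), SSZ)))))
  [9] S(S(S(S(add(Z, mul(add(SZ, Z), SSZ))))))
  [10] S(S(S(S(mul(add(SZ, Z), SSZ)))))
  [11] S(S(S(S(mul(S(add(Z, Z)), SSZ)))))
  [12] S(S(S(S(add(SSZ, mul(add(Z, Z), SSZ))))))
  [13] S(S(S(S(S(add(SZ, mul(add(Z, Z), SSZ)))))))
  [14] S(S(S(S(S(S(add(Z, mul(add(Z, Z), SSZ))))))))
  [15] S(S(S(S(S(S(mul(add(Z, Z), SSZ)))))))
  [16] S(S(S(S(S(S(mul(Z, SSZ)))))))
  [17] S^6(Z)

Term B:
  start: mul(SSSZ, add(Z, SZ))
  [1] add(add(Z, SZ), mul(SSZ, add(Z, SZ)))
  [2] add(SZ, mul(SSZ, add(Z, SZ)))
  [3] S(add(Z, mul(SSZ, add(Z, SZ))))
  [4] S(mul(SSZ, add(Z, SZ)))
  [5] S(add(add(Z, SZ), mul(SZ, add(Z, SZ))))
  [6] S(add(SZ, mul(SZ, add(Z, SZ))))
  [7] S(S(add(Z, mul(SZ, add(Z, SZ)))))
  [8] S(S(mul(SZ, add(Z, SZ))))
  [9] S(S(add(add(Z, SZ), mul(Z, add(Z, SZ)))))
  [10] S(S(add(SZ, mul(Z, add(Z, SZ)))))
  [11] S(S(S(add(Z, mul(Z, add(Z, SZ))))))
  [12] S(S(S(mul(Z, add(Z, SZ)))))
  [13] SSSZ

Answer: DIFFERENT — A ⇓ S^6(Z), B ⇓ SSSZ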